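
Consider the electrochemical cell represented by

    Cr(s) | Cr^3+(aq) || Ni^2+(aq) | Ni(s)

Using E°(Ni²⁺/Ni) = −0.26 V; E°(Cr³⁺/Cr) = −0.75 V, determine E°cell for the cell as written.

+0.49 V

By convention the left-hand electrode in cell notation is the anode (oxidation) and the right-hand electrode is the cathode (reduction).
E°cell = E°(right) − E°(left) = −0.26 − (−0.75) = +0.49 V.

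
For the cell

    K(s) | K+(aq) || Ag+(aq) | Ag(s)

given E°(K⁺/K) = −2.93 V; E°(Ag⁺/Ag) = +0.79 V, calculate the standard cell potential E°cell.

+3.72 V

By convention the left-hand electrode in cell notation is the anode (oxidation) and the right-hand electrode is the cathode (reduction).
E°cell = E°(right) − E°(left) = +0.79 − (−2.93) = +3.72 V.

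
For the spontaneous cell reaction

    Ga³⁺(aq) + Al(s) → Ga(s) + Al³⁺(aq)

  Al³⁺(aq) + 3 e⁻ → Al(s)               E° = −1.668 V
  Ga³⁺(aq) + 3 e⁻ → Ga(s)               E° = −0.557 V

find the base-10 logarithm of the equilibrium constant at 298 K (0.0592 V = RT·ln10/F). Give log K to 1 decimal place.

The Ga³⁺/Ga couple is reduced (cathode); E°cell = −0.557 − (−1.668) = +1.111 V with n = 3.
At equilibrium E = 0, so log K = nE°cell / 0.0592 = (3)(+1.111) / 0.0592 = 56.3.

log K = 56.3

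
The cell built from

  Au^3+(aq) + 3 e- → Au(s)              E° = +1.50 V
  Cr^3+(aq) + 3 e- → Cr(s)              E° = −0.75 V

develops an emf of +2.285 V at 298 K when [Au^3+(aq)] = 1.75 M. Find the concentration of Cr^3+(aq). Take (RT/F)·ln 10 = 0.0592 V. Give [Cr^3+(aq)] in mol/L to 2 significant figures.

With Au³⁺/Au at the cathode and Cr³⁺/Cr at the anode, E°cell = +1.50 − (−0.75) = +2.25 V (n = 3).
Since E = E° − (0.0592/n)·log Q, log Q = n(E° − E)/0.0592 = −1.774.
The balanced reaction is Au^3+(aq) + Cr(s) → Au(s) + Cr^3+(aq), so Q = [Cr^3+(aq)] / [Au^3+(aq)].
Isolating [Cr^3+(aq)] in Q = 10^{−1.774} yields log [Cr^3+(aq)] = −1.531, i.e. 0.029 M.

0.029 M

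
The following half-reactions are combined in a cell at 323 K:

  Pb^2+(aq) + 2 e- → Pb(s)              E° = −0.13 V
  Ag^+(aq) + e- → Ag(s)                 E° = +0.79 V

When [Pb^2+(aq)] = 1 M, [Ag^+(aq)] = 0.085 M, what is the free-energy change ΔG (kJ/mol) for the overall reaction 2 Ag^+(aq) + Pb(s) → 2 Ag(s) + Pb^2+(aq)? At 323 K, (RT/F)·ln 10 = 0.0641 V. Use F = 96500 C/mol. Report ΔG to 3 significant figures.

−164 kJ/mol

E°cell = +0.79 − (−0.13) = +0.92 V; the balanced reaction transfers n = 2 electrons.
Q = [Pb^2+(aq)] / [Ag^+(aq)]^2 = 138, so log Q = 2.141 and E = +0.92 − (0.0641/2)(2.141) = +0.8514 V.
ΔG = −nFE = −(2)(96500)(+0.8514) J/mol = −164 kJ/mol.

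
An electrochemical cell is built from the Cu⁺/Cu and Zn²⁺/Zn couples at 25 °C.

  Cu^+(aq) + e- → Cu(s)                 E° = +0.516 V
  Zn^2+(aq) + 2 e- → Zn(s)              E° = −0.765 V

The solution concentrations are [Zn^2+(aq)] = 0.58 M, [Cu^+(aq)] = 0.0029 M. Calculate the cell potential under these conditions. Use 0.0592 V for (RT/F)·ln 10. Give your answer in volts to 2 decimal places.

+1.14 V

Cu⁺/Cu is reduced (cathode, E° = +0.516 V) and Zn²⁺/Zn is oxidized (anode).
E°cell = E°cat − E°an = +0.516 − (−0.765) = +1.281 V; n = 2.
Balancing gives 2 Cu^+(aq) + Zn(s) → 2 Cu(s) + Zn^2+(aq); hence Q = [Zn^2+(aq)] / [Cu^+(aq)]^2 = 6.9×10^4 (log Q = 4.839).
By the Nernst equation, E = +1.281 − (0.0592/2)·(4.839) = +1.14 V.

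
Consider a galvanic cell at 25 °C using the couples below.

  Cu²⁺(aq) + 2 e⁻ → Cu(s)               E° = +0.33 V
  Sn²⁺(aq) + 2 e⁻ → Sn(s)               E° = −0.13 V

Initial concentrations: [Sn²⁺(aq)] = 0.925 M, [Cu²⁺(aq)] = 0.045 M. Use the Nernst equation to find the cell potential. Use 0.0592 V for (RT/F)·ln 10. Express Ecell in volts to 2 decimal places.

+0.42 V

The Cu²⁺/Cu couple has the more positive E°, so it is the cathode; Sn²⁺/Sn is the anode.
The standard potential is +0.33 − (−0.13) = +0.46 V and the balanced reaction transfers n = 2 electrons.
Balancing gives Cu²⁺(aq) + Sn(s) → Cu(s) + Sn²⁺(aq); hence Q = [Sn²⁺(aq)] / [Cu²⁺(aq)] = 20.6 (log Q = 1.313).
Applying E = E° − (RT ln10/nF)·log Q gives +0.46 − (0.0592/2)(1.313) = +0.42 V.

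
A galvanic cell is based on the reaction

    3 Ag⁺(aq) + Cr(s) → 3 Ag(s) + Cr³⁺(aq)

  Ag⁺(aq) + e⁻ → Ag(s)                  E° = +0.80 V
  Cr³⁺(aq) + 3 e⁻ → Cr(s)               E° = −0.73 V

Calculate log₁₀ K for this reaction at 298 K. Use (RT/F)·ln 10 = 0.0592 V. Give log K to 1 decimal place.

log K = 77.5

The Ag⁺/Ag couple is reduced (cathode); E°cell = +0.80 − (−0.73) = +1.53 V with n = 3.
At equilibrium E = 0, so log K = nE°cell / 0.0592 = (3)(+1.53) / 0.0592 = 77.5.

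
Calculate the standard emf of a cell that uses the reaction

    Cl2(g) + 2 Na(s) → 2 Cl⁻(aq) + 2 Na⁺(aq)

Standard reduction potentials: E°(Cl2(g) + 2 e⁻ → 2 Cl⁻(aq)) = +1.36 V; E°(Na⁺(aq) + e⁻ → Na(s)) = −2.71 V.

Cl2(g) gains electrons, so the Cl₂/Cl⁻ couple is the cathode; the Na⁺/Na couple is the anode.
E°cell = E°(cathode) − E°(anode) = +1.36 − (−2.71) = +4.07 V.
The positive value indicates the reaction is spontaneous as written.

+4.07 V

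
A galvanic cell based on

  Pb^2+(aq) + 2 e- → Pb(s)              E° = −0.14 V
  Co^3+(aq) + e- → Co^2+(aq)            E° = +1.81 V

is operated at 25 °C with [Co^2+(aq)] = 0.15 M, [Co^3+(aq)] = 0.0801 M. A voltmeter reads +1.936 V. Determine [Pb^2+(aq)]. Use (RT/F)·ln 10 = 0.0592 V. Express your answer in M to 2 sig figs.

0.85 M

Co³⁺/Co²⁺ is the cathode (higher E°); E°cell = +1.81 − (−0.14) = +1.95 V with n = 2.
From the Nernst equation, log Q = n(E° − E)/0.0592 = 2·(+1.95 − (+1.936))/0.0592 = 0.473.
For 2 Co^3+(aq) + Pb(s) → 2 Co^2+(aq) + Pb^2+(aq), the reaction quotient is Q = ([Co^2+(aq)]^2·[Pb^2+(aq)]) / [Co^3+(aq)]^2.
Substituting the known concentrations and solving, log [Pb^2+(aq)] = −0.072 and [Pb^2+(aq)] = 0.85 M.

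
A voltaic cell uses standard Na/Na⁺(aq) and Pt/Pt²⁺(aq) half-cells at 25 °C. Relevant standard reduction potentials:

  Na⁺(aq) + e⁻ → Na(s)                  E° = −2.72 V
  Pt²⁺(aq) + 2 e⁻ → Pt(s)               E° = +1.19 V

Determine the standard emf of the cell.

Of the two couples in this cell, the one with the more positive reduction potential is reduced at the cathode: here that is Pt²⁺/Pt (+1.19 V); Na⁺/Na (−2.72 V) is the anode.
E°cell = E°(cathode) − E°(anode) = +1.19 − (−2.72) = +3.91 V.

+3.91 V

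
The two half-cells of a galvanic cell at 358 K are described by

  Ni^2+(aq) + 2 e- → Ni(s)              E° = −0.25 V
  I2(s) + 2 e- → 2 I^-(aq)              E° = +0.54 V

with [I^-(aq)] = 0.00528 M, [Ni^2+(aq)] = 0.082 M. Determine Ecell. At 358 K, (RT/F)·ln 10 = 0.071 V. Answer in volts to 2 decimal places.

+0.99 V

The I₂/I⁻ couple has the more positive E°, so it is the cathode; Ni²⁺/Ni is the anode.
E°cell = E°cat − E°an = +0.54 − (−0.25) = +0.79 V; n = 2.
Balancing gives I2(s) + Ni(s) → 2 I^-(aq) + Ni^2+(aq); hence Q = [I^-(aq)]^2·[Ni^2+(aq)] = 2.29×10^−6 (log Q = −5.641).
E = E° − (0.071/n)·log Q = +0.79 − (0.071/2)(−5.641) = +0.99 V.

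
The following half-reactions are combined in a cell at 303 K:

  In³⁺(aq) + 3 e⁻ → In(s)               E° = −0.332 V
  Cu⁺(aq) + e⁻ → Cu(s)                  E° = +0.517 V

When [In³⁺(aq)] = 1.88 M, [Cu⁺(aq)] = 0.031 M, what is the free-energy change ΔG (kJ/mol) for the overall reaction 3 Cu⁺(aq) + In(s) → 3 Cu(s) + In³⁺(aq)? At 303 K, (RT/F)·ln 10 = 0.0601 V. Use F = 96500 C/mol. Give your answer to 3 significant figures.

−218 kJ/mol

With Cu⁺/Cu reduced at the cathode, E°cell = +0.517 − (−0.332) = +0.849 V and n = 3.
The reaction quotient is [In³⁺(aq)] / [Cu⁺(aq)]^3 = 6.31×10^4; by Nernst, E = +0.849 − (0.0601/3)(4.800) = +0.7528 V.
Finally ΔG = −nFE = −(3)(96500 C/mol)(+0.7528 V) = −218 kJ/mol.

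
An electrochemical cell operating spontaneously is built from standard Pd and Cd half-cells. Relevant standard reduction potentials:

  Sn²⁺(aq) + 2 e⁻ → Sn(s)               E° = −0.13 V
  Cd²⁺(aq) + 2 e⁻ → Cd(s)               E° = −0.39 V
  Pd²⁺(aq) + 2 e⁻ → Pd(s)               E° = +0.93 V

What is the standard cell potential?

+1.32 V

The Pd²⁺/Pd couple has the higher E°, so Pd ion is reduced (cathode) and Cd is oxidized (anode).
E°cell = E°(cathode) − E°(anode) = +0.93 − (−0.39) = +1.32 V.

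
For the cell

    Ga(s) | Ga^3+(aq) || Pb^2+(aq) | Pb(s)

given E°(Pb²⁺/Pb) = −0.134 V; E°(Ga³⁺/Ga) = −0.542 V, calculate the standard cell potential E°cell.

+0.408 V

By convention the left-hand electrode in cell notation is the anode (oxidation) and the right-hand electrode is the cathode (reduction).
E°cell = E°(right) − E°(left) = −0.134 − (−0.542) = +0.408 V.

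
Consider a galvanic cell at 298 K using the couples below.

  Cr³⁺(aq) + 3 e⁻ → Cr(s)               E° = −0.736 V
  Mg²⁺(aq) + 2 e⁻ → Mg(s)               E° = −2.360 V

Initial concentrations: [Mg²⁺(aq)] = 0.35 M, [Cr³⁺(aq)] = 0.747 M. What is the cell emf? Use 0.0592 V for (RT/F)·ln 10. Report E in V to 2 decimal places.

Cr³⁺/Cr is reduced (cathode, E° = −0.736 V) and Mg²⁺/Mg is oxidized (anode).
E°cell = −0.736 − (−2.360) = +1.624 V, with n = 6 electrons transferred.
Balancing gives 2 Cr³⁺(aq) + 3 Mg(s) → 2 Cr(s) + 3 Mg²⁺(aq); hence Q = [Mg²⁺(aq)]^3 / [Cr³⁺(aq)]^2 = 0.0768 (log Q = −1.114).
By the Nernst equation, E = +1.624 − (0.0592/6)·(−1.114) = +1.63 V.

+1.63 V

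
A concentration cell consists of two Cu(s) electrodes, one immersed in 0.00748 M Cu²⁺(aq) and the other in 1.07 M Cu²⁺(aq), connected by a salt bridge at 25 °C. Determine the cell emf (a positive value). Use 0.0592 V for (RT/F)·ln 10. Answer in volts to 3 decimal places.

0.064 V

For a concentration cell E°cell = 0, since both electrodes use the same couple.
The compartment with the higher Cu²⁺(aq) concentration (1.07 M) acts as the cathode; ions are reduced there and produced at the dilute (0.00748 M) anode.
With n = 2, Ecell = −(0.0592/2)·log([dilute]/[conc]) = −(0.0592/2)·log(0.00748/1.07) = +0.064 V.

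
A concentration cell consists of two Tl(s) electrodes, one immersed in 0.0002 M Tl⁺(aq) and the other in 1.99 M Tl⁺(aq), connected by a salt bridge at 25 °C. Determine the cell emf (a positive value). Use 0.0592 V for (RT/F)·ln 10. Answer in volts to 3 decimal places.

For a concentration cell E°cell = 0, since both electrodes use the same couple.
The compartment with the higher Tl⁺(aq) concentration (1.99 M) acts as the cathode; ions are reduced there and produced at the dilute (0.0002 M) anode.
With n = 1, Ecell = −(0.0592/1)·log([dilute]/[conc]) = −(0.0592/1)·log(0.0002/1.99) = +0.237 V.

0.237 V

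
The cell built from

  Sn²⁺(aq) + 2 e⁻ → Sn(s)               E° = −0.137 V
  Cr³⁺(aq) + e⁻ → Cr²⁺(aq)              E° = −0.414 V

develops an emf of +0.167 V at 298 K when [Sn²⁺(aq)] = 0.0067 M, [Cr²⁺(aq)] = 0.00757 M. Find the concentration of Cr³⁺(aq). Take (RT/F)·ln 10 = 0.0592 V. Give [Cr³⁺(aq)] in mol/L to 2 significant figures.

The Sn²⁺/Sn couple has the larger reduction potential, so it is the cathode: E°cell = −0.137 − (−0.414) = +0.277 V and n = 2.
Rearranging E = E° − (0.0592/n)·log Q gives log Q = 2(+0.277 − (+0.167))/0.0592 = 3.716.
Balancing electrons gives Sn²⁺(aq) + 2 Cr²⁺(aq) → Sn(s) + 2 Cr³⁺(aq); thus Q = [Cr³⁺(aq)]^2 / ([Sn²⁺(aq)]·[Cr²⁺(aq)]^2).
Substituting the known concentrations and solving, log [Cr³⁺(aq)] = −1.350 and [Cr³⁺(aq)] = 0.045 M.

0.045 M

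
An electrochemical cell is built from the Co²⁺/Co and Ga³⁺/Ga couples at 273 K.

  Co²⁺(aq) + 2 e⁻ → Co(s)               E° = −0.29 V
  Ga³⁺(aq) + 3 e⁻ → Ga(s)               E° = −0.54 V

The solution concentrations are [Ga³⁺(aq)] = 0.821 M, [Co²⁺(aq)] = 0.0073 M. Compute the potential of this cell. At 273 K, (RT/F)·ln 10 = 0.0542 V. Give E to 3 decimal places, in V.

Co²⁺/Co is reduced (cathode, E° = −0.29 V) and Ga³⁺/Ga is oxidized (anode).
E°cell = −0.29 − (−0.54) = +0.25 V, with n = 6 electrons transferred.
Balancing gives 3 Co²⁺(aq) + 2 Ga(s) → 3 Co(s) + 2 Ga³⁺(aq); hence Q = [Ga³⁺(aq)]^2 / [Co²⁺(aq)]^3 = 1.73×10^6 (log Q = 6.239).
By the Nernst equation, E = +0.25 − (0.0542/6)·(6.239) = +0.194 V.

+0.194 V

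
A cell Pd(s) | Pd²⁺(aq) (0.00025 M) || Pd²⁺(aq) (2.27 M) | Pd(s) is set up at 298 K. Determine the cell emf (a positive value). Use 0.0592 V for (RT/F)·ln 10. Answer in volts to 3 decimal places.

0.117 V

For a concentration cell E°cell = 0, since both electrodes use the same couple.
The compartment with the higher Pd²⁺(aq) concentration (2.27 M) acts as the cathode; ions are reduced there and produced at the dilute (0.00025 M) anode.
With n = 2, Ecell = −(0.0592/2)·log([dilute]/[conc]) = −(0.0592/2)·log(0.00025/2.27) = +0.117 V.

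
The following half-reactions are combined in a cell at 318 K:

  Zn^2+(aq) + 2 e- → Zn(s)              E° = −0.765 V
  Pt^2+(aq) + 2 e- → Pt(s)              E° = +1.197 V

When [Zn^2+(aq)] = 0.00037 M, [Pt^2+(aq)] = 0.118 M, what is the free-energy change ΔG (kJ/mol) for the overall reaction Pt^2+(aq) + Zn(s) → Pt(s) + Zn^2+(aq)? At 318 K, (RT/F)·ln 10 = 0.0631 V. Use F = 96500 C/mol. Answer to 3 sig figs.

−394 kJ/mol

The standard cell potential is +1.197 − (−0.765) = +1.962 V, with n = 2 electrons in the balanced equation.
Here Q = [Zn^2+(aq)] / [Pt^2+(aq)] = 0.00314 (log Q = −2.504), giving E = +1.962 − (0.0631/2)·(−2.504) = +2.0410 V.
ΔG = −nFE = −(2)(96500)(+2.0410) J/mol = −394 kJ/mol.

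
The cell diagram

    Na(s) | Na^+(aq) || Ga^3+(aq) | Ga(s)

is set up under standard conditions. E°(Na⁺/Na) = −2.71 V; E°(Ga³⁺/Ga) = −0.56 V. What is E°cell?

+2.15 V

By convention the left-hand electrode in cell notation is the anode (oxidation) and the right-hand electrode is the cathode (reduction).
E°cell = E°(right) − E°(left) = −0.56 − (−2.71) = +2.15 V.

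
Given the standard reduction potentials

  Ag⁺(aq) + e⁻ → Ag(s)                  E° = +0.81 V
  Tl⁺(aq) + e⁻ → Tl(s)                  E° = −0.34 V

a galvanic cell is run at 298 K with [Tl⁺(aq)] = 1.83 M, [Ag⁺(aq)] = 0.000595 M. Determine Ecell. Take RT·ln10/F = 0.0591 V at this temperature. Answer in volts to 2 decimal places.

+0.94 V

The Ag⁺/Ag couple has the more positive E°, so it is the cathode; Tl⁺/Tl is the anode.
E°cell = +0.81 − (−0.34) = +1.15 V, with n = 1 electron transferred.
Balancing gives Ag⁺(aq) + Tl(s) → Ag(s) + Tl⁺(aq); hence Q = [Tl⁺(aq)] / [Ag⁺(aq)] = 3.08×10^3 (log Q = 3.488).
E = E° − (0.0591/n)·log Q = +1.15 − (0.0591/1)(3.488) = +0.94 V.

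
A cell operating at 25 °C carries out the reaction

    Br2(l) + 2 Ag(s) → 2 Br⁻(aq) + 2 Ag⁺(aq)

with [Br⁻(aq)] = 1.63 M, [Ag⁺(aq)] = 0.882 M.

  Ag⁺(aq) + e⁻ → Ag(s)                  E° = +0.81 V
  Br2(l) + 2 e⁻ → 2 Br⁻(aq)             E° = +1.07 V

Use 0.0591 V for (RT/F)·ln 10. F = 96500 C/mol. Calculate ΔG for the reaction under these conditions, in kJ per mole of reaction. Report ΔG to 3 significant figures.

−48.4 kJ/mol

With Br₂/Br⁻ reduced at the cathode, E°cell = +1.07 − (+0.81) = +0.26 V and n = 2.
The reaction quotient is [Br⁻(aq)]^2·[Ag⁺(aq)]^2 = 2.07; by Nernst, E = +0.26 − (0.0591/2)(0.315) = +0.2507 V.
ΔG = −nFE = −(2)(96500)(+0.2507) J/mol = −48.4 kJ/mol.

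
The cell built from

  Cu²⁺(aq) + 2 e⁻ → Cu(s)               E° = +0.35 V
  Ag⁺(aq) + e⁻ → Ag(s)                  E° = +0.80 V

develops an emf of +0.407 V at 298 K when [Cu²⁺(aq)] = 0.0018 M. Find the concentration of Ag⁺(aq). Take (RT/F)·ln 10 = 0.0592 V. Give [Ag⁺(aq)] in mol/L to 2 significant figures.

The Ag⁺/Ag couple has the larger reduction potential, so it is the cathode: E°cell = +0.80 − (+0.35) = +0.45 V and n = 2.
Since E = E° − (0.0592/n)·log Q, log Q = n(E° − E)/0.0592 = 1.453.
For 2 Ag⁺(aq) + Cu(s) → 2 Ag(s) + Cu²⁺(aq), the reaction quotient is Q = [Cu²⁺(aq)] / [Ag⁺(aq)]^2.
Substituting the known concentrations and solving, log [Ag⁺(aq)] = −2.099 and [Ag⁺(aq)] = 0.0080 M.

0.0080 M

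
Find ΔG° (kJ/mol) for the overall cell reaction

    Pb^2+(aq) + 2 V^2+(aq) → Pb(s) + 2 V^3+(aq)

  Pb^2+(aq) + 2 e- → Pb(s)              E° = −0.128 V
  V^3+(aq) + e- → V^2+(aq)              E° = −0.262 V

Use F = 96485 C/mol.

−25.9 kJ/mol

In the reaction as written Pb^2+(aq) is reduced, so the Pb²⁺/Pb couple is the cathode and V³⁺/V²⁺ is the anode.
E°cell = −0.128 − (−0.262) = +0.134 V; balancing electrons gives n = 2.
ΔG° = −nFE°cell = −(2)(96485)(+0.134) J/mol = −25.9 kJ/mol.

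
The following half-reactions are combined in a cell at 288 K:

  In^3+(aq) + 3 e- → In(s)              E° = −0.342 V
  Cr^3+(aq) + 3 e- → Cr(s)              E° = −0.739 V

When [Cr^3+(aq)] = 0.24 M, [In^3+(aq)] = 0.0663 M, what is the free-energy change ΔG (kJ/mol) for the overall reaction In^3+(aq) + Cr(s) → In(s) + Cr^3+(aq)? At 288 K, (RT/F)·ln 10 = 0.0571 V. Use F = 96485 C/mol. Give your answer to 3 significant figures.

−112 kJ/mol

E°cell = −0.342 − (−0.739) = +0.397 V; the balanced reaction transfers n = 3 electrons.
Here Q = [Cr^3+(aq)] / [In^3+(aq)] = 3.62 (log Q = 0.559), giving E = +0.397 − (0.0571/3)·(0.559) = +0.3864 V.
ΔG = −nFE = −(3)(96485)(+0.3864) J/mol = −112 kJ/mol.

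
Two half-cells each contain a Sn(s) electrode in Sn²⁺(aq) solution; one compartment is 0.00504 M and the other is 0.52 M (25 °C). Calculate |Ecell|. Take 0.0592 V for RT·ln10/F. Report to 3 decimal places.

For a concentration cell E°cell = 0, since both electrodes use the same couple.
The compartment with the higher Sn²⁺(aq) concentration (0.52 M) acts as the cathode; ions are reduced there and produced at the dilute (0.00504 M) anode.
With n = 2, Ecell = −(0.0592/2)·log([dilute]/[conc]) = −(0.0592/2)·log(0.00504/0.52) = +0.060 V.

0.060 V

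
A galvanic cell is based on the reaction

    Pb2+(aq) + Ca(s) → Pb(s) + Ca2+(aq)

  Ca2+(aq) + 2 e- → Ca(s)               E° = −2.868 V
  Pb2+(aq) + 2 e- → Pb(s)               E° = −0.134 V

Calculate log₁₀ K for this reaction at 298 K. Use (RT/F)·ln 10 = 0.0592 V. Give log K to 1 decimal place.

The Pb²⁺/Pb couple is reduced (cathode); E°cell = −0.134 − (−2.868) = +2.734 V with n = 2.
At equilibrium E = 0, so log K = nE°cell / 0.0592 = (2)(+2.734) / 0.0592 = 92.4.

log K = 92.4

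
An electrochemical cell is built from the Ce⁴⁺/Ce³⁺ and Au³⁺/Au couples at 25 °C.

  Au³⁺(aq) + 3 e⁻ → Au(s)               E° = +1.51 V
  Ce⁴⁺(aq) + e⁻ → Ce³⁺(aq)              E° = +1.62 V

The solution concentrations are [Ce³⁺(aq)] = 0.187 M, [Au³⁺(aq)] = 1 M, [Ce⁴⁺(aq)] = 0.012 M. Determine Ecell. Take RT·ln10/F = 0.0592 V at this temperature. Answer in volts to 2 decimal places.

Ce⁴⁺/Ce³⁺ is reduced (cathode, E° = +1.62 V) and Au³⁺/Au is oxidized (anode).
E°cell = +1.62 − (+1.51) = +0.11 V, with n = 3 electrons transferred.
The balanced reaction is 3 Ce⁴⁺(aq) + Au(s) → 3 Ce³⁺(aq) + Au³⁺(aq), so Q = ([Ce³⁺(aq)]^3·[Au³⁺(aq)]) / [Ce⁴⁺(aq)]^3 = 3.78×10^3 and log Q = 3.578.
Applying E = E° − (RT ln10/nF)·log Q gives +0.11 − (0.0592/3)(3.578) = +0.04 V.

+0.04 V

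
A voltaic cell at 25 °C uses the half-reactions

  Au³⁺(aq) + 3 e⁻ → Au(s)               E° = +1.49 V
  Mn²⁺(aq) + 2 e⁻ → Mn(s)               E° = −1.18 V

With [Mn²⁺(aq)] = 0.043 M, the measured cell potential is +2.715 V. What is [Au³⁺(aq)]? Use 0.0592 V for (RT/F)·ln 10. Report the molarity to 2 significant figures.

Au³⁺/Au is the cathode (higher E°); E°cell = +1.49 − (−1.18) = +2.67 V with n = 6.
From the Nernst equation, log Q = n(E° − E)/0.0592 = 6·(+2.67 − (+2.715))/0.0592 = −4.561.
Balancing electrons gives 2 Au³⁺(aq) + 3 Mn(s) → 2 Au(s) + 3 Mn²⁺(aq); thus Q = [Mn²⁺(aq)]^3 / [Au³⁺(aq)]^2.
Substituting the known concentrations and solving, log [Au³⁺(aq)] = 0.231 and [Au³⁺(aq)] = 1.7 M.

1.7 M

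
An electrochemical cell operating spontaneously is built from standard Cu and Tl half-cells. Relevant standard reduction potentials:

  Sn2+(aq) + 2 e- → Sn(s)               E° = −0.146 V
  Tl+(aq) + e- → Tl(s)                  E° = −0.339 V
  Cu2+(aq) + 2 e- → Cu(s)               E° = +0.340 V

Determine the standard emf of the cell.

+0.679 V

Of the two couples in this cell, the one with the more positive reduction potential is reduced at the cathode: here that is Cu²⁺/Cu (+0.340 V); Tl⁺/Tl (−0.339 V) is the anode.
E°cell = E°(cathode) − E°(anode) = +0.340 − (−0.339) = +0.679 V.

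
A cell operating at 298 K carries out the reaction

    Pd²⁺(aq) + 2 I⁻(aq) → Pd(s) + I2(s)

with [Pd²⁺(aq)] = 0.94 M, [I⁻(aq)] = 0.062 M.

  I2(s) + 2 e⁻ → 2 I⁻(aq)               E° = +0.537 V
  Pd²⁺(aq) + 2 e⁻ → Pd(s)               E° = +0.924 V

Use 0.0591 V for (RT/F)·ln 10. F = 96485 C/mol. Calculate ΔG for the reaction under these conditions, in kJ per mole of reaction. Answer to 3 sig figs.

The standard cell potential is +0.924 − (+0.537) = +0.387 V, with n = 2 electrons in the balanced equation.
Q = 1 / ([Pd²⁺(aq)]·[I⁻(aq)]^2) = 277, so log Q = 2.442 and E = +0.387 − (0.0591/2)(2.442) = +0.3148 V.
Then ΔG = −nFE = −2 × 96485 × +0.3148 J/mol = −60.7 kJ/mol.

−60.7 kJ/mol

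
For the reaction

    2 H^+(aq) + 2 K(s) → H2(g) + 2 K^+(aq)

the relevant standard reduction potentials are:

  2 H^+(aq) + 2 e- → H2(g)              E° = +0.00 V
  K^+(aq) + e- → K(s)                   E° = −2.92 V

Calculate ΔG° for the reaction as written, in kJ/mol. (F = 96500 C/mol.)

In the reaction as written H^+(aq) is reduced, so the 2H⁺/H₂ couple is the cathode and K⁺/K is the anode.
E°cell = +0.00 − (−2.92) = +2.92 V; balancing electrons gives n = 2.
ΔG° = −nFE°cell = −(2)(96500)(+2.92) J/mol = −564 kJ/mol.

−564 kJ/mol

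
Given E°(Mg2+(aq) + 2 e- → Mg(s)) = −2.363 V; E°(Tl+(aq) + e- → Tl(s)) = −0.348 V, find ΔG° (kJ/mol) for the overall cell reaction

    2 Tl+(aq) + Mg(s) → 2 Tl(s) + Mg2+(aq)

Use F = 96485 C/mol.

In the reaction as written Tl+(aq) is reduced, so the Tl⁺/Tl couple is the cathode and Mg²⁺/Mg is the anode.
E°cell = −0.348 − (−2.363) = +2.015 V; balancing electrons gives n = 2.
ΔG° = −nFE°cell = −(2)(96485)(+2.015) J/mol = −389 kJ/mol.

−389 kJ/mol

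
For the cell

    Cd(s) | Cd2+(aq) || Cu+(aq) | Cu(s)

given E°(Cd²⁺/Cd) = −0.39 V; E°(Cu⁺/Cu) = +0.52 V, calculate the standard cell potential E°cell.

+0.91 V

By convention the left-hand electrode in cell notation is the anode (oxidation) and the right-hand electrode is the cathode (reduction).
E°cell = E°(right) − E°(left) = +0.52 − (−0.39) = +0.91 V.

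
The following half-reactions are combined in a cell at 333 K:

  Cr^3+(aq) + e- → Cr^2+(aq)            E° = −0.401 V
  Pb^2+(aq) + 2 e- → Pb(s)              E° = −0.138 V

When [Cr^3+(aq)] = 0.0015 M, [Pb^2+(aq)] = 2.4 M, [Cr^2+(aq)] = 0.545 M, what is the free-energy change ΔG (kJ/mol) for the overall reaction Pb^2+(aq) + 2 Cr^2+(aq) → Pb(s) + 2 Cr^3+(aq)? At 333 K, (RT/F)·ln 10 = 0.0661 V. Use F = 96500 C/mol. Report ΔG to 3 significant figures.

E°cell = −0.138 − (−0.401) = +0.263 V; the balanced reaction transfers n = 2 electrons.
Q = [Cr^3+(aq)]^2 / ([Pb^2+(aq)]·[Cr^2+(aq)]^2) = 3.16×10^−6, so log Q = −5.501 and E = +0.263 − (0.0661/2)(−5.501) = +0.4448 V.
Finally ΔG = −nFE = −(2)(96500 C/mol)(+0.4448 V) = −85.8 kJ/mol.

−85.8 kJ/mol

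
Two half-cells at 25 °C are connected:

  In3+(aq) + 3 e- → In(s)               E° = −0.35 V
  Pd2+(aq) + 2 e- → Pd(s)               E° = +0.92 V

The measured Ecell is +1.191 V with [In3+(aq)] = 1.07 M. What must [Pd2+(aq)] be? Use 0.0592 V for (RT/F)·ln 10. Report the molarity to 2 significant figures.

0.0022 M

Pd²⁺/Pd is the cathode (higher E°); E°cell = +0.92 − (−0.35) = +1.27 V with n = 6.
Since E = E° − (0.0592/n)·log Q, log Q = n(E° − E)/0.0592 = 8.007.
Balancing electrons gives 3 Pd2+(aq) + 2 In(s) → 3 Pd(s) + 2 In3+(aq); thus Q = [In3+(aq)]^2 / [Pd2+(aq)]^3.
Substituting the known concentrations and solving, log [Pd2+(aq)] = −2.649 and [Pd2+(aq)] = 0.0022 M.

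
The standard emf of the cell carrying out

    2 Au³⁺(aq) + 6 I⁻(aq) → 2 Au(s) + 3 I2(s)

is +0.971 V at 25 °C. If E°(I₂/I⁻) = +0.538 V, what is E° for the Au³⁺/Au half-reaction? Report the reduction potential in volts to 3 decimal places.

+1.509 V

In the reaction as written the Au³⁺/Au couple is reduced (cathode) and I₂/I⁻ is oxidized (anode), so E°cell = E°(Au³⁺/Au) − E°(I₂/I⁻).
E°(Au³⁺/Au) = E°cell + E°(anode) = +0.971 + (+0.538) = +1.509 V.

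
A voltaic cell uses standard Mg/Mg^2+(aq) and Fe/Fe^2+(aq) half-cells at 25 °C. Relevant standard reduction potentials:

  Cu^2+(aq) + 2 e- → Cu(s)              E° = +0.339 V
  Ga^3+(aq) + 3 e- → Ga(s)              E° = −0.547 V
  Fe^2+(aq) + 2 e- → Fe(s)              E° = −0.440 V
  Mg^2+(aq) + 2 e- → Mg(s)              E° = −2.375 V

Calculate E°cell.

The Fe²⁺/Fe couple has the higher E°, so Fe ion is reduced (cathode) and Mg is oxidized (anode).
E°cell = E°(cathode) − E°(anode) = −0.440 − (−2.375) = +1.935 V.

+1.935 V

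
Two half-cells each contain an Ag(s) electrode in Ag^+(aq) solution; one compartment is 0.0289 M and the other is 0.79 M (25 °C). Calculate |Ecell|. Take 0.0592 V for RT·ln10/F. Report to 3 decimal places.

For a concentration cell E°cell = 0, since both electrodes use the same couple.
The compartment with the higher Ag^+(aq) concentration (0.79 M) acts as the cathode; ions are reduced there and produced at the dilute (0.0289 M) anode.
With n = 1, Ecell = −(0.0592/1)·log([dilute]/[conc]) = −(0.0592/1)·log(0.0289/0.79) = +0.085 V.

0.085 V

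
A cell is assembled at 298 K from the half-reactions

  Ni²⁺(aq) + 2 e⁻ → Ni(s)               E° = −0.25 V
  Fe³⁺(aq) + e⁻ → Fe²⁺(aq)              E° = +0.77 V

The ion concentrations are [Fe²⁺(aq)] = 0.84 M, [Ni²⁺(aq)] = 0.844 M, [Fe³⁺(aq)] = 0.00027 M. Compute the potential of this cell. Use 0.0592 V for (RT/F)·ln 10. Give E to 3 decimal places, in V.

The Fe³⁺/Fe²⁺ couple has the more positive E°, so it is the cathode; Ni²⁺/Ni is the anode.
E°cell = +0.77 − (−0.25) = +1.02 V, with n = 2 electrons transferred.
For the overall reaction 2 Fe³⁺(aq) + Ni(s) → 2 Fe²⁺(aq) + Ni²⁺(aq), Q = ([Fe²⁺(aq)]^2·[Ni²⁺(aq)]) / [Fe³⁺(aq)]^2 = 8.17×10^6, giving log Q = 6.912.
By the Nernst equation, E = +1.02 − (0.0592/2)·(6.912) = +0.815 V.

+0.815 V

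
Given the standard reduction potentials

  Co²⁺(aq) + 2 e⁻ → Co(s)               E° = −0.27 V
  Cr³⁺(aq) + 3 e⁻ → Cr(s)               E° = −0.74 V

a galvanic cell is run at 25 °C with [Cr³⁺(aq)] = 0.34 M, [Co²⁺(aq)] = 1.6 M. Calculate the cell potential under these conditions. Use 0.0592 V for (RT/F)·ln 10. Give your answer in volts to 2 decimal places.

+0.49 V

Since E°(Co²⁺/Co) > E°(Cr³⁺/Cr), Co²⁺/Co serves as the cathode.
The standard potential is −0.27 − (−0.74) = +0.47 V and the balanced reaction transfers n = 6 electrons.
The balanced reaction is 3 Co²⁺(aq) + 2 Cr(s) → 3 Co(s) + 2 Cr³⁺(aq), so Q = [Cr³⁺(aq)]^2 / [Co²⁺(aq)]^3 = 0.0282 and log Q = −1.549.
E = E° − (0.0592/n)·log Q = +0.47 − (0.0592/6)(−1.549) = +0.49 V.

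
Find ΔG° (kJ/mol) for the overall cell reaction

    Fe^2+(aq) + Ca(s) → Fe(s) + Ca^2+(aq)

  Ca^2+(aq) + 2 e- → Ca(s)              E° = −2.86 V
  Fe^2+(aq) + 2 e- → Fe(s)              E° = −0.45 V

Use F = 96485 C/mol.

−465 kJ/mol

In the reaction as written Fe^2+(aq) is reduced, so the Fe²⁺/Fe couple is the cathode and Ca²⁺/Ca is the anode.
E°cell = −0.45 − (−2.86) = +2.41 V; balancing electrons gives n = 2.
ΔG° = −nFE°cell = −(2)(96485)(+2.41) J/mol = −465 kJ/mol.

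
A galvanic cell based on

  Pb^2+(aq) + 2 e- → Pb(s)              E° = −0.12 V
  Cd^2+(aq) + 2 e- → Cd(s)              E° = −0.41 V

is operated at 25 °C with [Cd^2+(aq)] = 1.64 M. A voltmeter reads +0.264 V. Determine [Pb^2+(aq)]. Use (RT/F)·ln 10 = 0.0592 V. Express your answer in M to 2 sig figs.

The Pb²⁺/Pb couple has the larger reduction potential, so it is the cathode: E°cell = −0.12 − (−0.41) = +0.29 V and n = 2.
Rearranging E = E° − (0.0592/n)·log Q gives log Q = 2(+0.29 − (+0.264))/0.0592 = 0.878.
For Pb^2+(aq) + Cd(s) → Pb(s) + Cd^2+(aq), the reaction quotient is Q = [Cd^2+(aq)] / [Pb^2+(aq)].
Substituting the known concentrations and solving, log [Pb^2+(aq)] = −0.663 and [Pb^2+(aq)] = 0.22 M.

0.22 M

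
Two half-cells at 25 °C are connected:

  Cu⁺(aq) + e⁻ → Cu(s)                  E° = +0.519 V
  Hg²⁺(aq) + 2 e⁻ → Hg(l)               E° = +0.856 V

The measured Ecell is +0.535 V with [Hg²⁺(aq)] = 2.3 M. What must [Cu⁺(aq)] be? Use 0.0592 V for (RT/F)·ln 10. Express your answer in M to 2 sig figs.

Hg²⁺/Hg is the cathode (higher E°); E°cell = +0.856 − (+0.519) = +0.337 V with n = 2.
Rearranging E = E° − (0.0592/n)·log Q gives log Q = 2(+0.337 − (+0.535))/0.0592 = −6.689.
The balanced reaction is Hg²⁺(aq) + 2 Cu(s) → Hg(l) + 2 Cu⁺(aq), so Q = [Cu⁺(aq)]^2 / [Hg²⁺(aq)].
Substituting the known concentrations and solving, log [Cu⁺(aq)] = −3.164 and [Cu⁺(aq)] = 0.00069 M.

0.00069 M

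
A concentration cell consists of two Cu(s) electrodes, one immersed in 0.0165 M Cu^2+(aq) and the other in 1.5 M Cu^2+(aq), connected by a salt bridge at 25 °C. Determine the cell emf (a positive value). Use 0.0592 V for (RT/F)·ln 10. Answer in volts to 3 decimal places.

0.058 V

For a concentration cell E°cell = 0, since both electrodes use the same couple.
The compartment with the higher Cu^2+(aq) concentration (1.5 M) acts as the cathode; ions are reduced there and produced at the dilute (0.0165 M) anode.
With n = 2, Ecell = −(0.0592/2)·log([dilute]/[conc]) = −(0.0592/2)·log(0.0165/1.5) = +0.058 V.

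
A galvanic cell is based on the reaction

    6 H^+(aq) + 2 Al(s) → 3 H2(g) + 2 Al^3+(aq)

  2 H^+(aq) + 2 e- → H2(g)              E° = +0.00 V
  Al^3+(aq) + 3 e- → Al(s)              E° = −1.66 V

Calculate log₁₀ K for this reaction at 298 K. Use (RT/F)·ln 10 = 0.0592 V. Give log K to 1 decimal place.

log K = 168.2

The 2H⁺/H₂ couple is reduced (cathode); E°cell = +0.00 − (−1.66) = +1.66 V with n = 6.
At equilibrium E = 0, so log K = nE°cell / 0.0592 = (6)(+1.66) / 0.0592 = 168.2.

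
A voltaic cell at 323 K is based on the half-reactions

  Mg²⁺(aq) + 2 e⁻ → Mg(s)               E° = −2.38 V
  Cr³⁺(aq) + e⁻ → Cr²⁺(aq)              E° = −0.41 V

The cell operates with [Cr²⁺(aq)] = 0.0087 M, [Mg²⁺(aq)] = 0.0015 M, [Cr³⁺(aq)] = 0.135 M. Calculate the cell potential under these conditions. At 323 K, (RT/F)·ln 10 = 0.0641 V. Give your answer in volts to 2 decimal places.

+2.14 V

Cr³⁺/Cr²⁺ is reduced (cathode, E° = −0.41 V) and Mg²⁺/Mg is oxidized (anode).
The standard potential is −0.41 − (−2.38) = +1.97 V and the balanced reaction transfers n = 2 electrons.
Balancing gives 2 Cr³⁺(aq) + Mg(s) → 2 Cr²⁺(aq) + Mg²⁺(aq); hence Q = ([Cr²⁺(aq)]^2·[Mg²⁺(aq)]) / [Cr³⁺(aq)]^2 = 6.23×10^−6 (log Q = −5.206).
By the Nernst equation, E = +1.97 − (0.0641/2)·(−5.206) = +2.14 V.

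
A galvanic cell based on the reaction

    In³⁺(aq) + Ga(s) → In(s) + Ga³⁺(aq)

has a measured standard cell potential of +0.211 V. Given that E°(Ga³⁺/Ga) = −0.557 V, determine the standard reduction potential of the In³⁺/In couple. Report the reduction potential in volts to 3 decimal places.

−0.346 V

In the reaction as written the In³⁺/In couple is reduced (cathode) and Ga³⁺/Ga is oxidized (anode), so E°cell = E°(In³⁺/In) − E°(Ga³⁺/Ga).
E°(In³⁺/In) = E°cell + E°(anode) = +0.211 + (−0.557) = −0.346 V.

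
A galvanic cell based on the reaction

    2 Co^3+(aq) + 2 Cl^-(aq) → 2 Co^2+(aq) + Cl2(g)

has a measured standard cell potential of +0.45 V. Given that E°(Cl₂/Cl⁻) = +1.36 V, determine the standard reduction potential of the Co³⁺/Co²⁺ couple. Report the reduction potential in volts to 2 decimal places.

In the reaction as written the Co³⁺/Co²⁺ couple is reduced (cathode) and Cl₂/Cl⁻ is oxidized (anode), so E°cell = E°(Co³⁺/Co²⁺) − E°(Cl₂/Cl⁻).
E°(Co³⁺/Co²⁺) = E°cell + E°(anode) = +0.45 + (+1.36) = +1.81 V.

+1.81 V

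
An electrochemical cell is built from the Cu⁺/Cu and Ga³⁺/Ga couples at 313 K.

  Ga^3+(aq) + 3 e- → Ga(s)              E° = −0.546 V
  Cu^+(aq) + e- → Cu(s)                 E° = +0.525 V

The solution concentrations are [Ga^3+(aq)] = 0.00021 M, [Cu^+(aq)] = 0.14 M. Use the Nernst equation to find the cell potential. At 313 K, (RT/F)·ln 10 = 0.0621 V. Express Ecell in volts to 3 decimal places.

+1.094 V

Since E°(Cu⁺/Cu) > E°(Ga³⁺/Ga), Cu⁺/Cu serves as the cathode.
E°cell = +0.525 − (−0.546) = +1.071 V, with n = 3 electrons transferred.
The balanced reaction is 3 Cu^+(aq) + Ga(s) → 3 Cu(s) + Ga^3+(aq), so Q = [Ga^3+(aq)] / [Cu^+(aq)]^3 = 0.0765 and log Q = −1.116.
E = E° − (0.0621/n)·log Q = +1.071 − (0.0621/3)(−1.116) = +1.094 V.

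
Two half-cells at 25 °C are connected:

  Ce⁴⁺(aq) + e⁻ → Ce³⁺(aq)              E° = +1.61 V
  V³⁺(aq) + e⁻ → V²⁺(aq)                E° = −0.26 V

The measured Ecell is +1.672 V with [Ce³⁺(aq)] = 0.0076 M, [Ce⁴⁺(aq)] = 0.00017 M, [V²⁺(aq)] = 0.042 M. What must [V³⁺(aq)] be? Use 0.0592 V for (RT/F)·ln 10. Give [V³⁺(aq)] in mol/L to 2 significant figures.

With Ce⁴⁺/Ce³⁺ at the cathode and V³⁺/V²⁺ at the anode, E°cell = +1.61 − (−0.26) = +1.87 V (n = 1).
From the Nernst equation, log Q = n(E° − E)/0.0592 = 1·(+1.87 − (+1.672))/0.0592 = 3.345.
The balanced reaction is Ce⁴⁺(aq) + V²⁺(aq) → Ce³⁺(aq) + V³⁺(aq), so Q = ([Ce³⁺(aq)]·[V³⁺(aq)]) / ([Ce⁴⁺(aq)]·[V²⁺(aq)]).
Substituting the known concentrations and solving, log [V³⁺(aq)] = 0.318 and [V³⁺(aq)] = 2.1 M.

2.1 M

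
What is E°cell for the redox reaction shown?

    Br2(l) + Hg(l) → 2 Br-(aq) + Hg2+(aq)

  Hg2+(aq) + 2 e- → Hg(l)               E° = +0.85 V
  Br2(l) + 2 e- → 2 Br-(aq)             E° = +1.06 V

+0.21 V

Br2(l) gains electrons, so the Br₂/Br⁻ couple is the cathode; the Hg²⁺/Hg couple is the anode.
E°cell = E°(cathode) − E°(anode) = +1.06 − (+0.85) = +0.21 V.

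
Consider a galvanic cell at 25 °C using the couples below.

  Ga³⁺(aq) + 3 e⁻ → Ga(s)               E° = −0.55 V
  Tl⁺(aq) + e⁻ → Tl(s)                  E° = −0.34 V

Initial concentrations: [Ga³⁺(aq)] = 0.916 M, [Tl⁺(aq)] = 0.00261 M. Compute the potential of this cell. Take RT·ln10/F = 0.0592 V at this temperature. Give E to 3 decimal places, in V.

The Tl⁺/Tl couple has the more positive E°, so it is the cathode; Ga³⁺/Ga is the anode.
E°cell = −0.34 − (−0.55) = +0.21 V, with n = 3 electrons transferred.
Balancing gives 3 Tl⁺(aq) + Ga(s) → 3 Tl(s) + Ga³⁺(aq); hence Q = [Ga³⁺(aq)] / [Tl⁺(aq)]^3 = 5.15×10^7 (log Q = 7.712).
Applying E = E° − (RT ln10/nF)·log Q gives +0.21 − (0.0592/3)(7.712) = +0.058 V.

+0.058 V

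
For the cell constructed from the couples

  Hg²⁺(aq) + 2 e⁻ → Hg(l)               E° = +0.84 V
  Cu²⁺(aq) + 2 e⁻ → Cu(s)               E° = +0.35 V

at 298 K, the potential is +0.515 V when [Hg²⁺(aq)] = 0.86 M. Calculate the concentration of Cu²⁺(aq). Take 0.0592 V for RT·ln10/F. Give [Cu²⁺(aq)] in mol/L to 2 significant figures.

The Hg²⁺/Hg couple has the larger reduction potential, so it is the cathode: E°cell = +0.84 − (+0.35) = +0.49 V and n = 2.
From the Nernst equation, log Q = n(E° − E)/0.0592 = 2·(+0.49 − (+0.515))/0.0592 = −0.845.
Balancing electrons gives Hg²⁺(aq) + Cu(s) → Hg(l) + Cu²⁺(aq); thus Q = [Cu²⁺(aq)] / [Hg²⁺(aq)].
Substituting the known concentrations and solving, log [Cu²⁺(aq)] = −0.911 and [Cu²⁺(aq)] = 0.12 M.

0.12 M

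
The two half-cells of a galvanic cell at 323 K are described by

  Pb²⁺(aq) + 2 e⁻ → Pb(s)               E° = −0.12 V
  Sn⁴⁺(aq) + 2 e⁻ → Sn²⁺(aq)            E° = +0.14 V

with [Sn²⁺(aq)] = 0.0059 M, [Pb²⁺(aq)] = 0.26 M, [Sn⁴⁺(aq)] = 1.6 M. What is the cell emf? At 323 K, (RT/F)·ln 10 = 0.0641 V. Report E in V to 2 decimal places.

Sn⁴⁺/Sn²⁺ is reduced (cathode, E° = +0.14 V) and Pb²⁺/Pb is oxidized (anode).
E°cell = +0.14 − (−0.12) = +0.26 V, with n = 2 electrons transferred.
The balanced reaction is Sn⁴⁺(aq) + Pb(s) → Sn²⁺(aq) + Pb²⁺(aq), so Q = ([Sn²⁺(aq)]·[Pb²⁺(aq)]) / [Sn⁴⁺(aq)] = 0.000959 and log Q = −3.018.
E = E° − (0.0641/n)·log Q = +0.26 − (0.0641/2)(−3.018) = +0.36 V.

+0.36 V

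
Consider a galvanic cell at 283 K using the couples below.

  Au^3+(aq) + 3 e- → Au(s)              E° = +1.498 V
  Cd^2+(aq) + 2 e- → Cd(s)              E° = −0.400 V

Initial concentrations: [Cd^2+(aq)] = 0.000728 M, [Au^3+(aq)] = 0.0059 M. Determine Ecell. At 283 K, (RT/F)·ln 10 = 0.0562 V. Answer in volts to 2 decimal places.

Au³⁺/Au is reduced (cathode, E° = +1.498 V) and Cd²⁺/Cd is oxidized (anode).
The standard potential is +1.498 − (−0.400) = +1.898 V and the balanced reaction transfers n = 6 electrons.
For the overall reaction 2 Au^3+(aq) + 3 Cd(s) → 2 Au(s) + 3 Cd^2+(aq), Q = [Cd^2+(aq)]^3 / [Au^3+(aq)]^2 = 1.11×10^−5, giving log Q = −4.955.
E = E° − (0.0562/n)·log Q = +1.898 − (0.0562/6)(−4.955) = +1.94 V.

+1.94 V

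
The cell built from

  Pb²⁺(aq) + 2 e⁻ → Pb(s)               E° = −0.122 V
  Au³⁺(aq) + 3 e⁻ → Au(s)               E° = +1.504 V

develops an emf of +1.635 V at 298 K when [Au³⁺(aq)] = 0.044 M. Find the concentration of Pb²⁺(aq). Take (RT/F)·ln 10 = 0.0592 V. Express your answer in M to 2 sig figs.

With Au³⁺/Au at the cathode and Pb²⁺/Pb at the anode, E°cell = +1.504 − (−0.122) = +1.626 V (n = 6).
From the Nernst equation, log Q = n(E° − E)/0.0592 = 6·(+1.626 − (+1.635))/0.0592 = −0.912.
For 2 Au³⁺(aq) + 3 Pb(s) → 2 Au(s) + 3 Pb²⁺(aq), the reaction quotient is Q = [Pb²⁺(aq)]^3 / [Au³⁺(aq)]^2.
Solving for the unknown gives log [Pb²⁺(aq)] = −1.208, so [Pb²⁺(aq)] ≈ 0.062 M.

0.062 M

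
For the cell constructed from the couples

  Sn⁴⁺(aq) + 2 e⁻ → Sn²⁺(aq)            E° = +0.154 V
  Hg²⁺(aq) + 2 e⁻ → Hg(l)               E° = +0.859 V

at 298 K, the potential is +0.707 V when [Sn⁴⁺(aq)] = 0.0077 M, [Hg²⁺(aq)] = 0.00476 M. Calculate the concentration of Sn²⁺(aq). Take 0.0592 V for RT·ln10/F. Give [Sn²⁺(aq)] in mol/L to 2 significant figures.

1.9 M

With Hg²⁺/Hg at the cathode and Sn⁴⁺/Sn²⁺ at the anode, E°cell = +0.859 − (+0.154) = +0.705 V (n = 2).
From the Nernst equation, log Q = n(E° − E)/0.0592 = 2·(+0.705 − (+0.707))/0.0592 = −0.068.
Balancing electrons gives Hg²⁺(aq) + Sn²⁺(aq) → Hg(l) + Sn⁴⁺(aq); thus Q = [Sn⁴⁺(aq)] / ([Hg²⁺(aq)]·[Sn²⁺(aq)]).
Substituting the known concentrations and solving, log [Sn²⁺(aq)] = 0.277 and [Sn²⁺(aq)] = 1.9 M.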